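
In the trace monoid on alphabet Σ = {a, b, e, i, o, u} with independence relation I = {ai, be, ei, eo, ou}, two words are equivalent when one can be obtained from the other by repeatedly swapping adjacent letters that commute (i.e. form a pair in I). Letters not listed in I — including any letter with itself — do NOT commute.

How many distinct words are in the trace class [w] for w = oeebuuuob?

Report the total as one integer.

28

piece 0:o — minimal
piece 1:e — minimal
piece 2:e rests on {1:e}
piece 3:b rests on {0:o}
piece 4:u rests on {2:e, 3:b}
piece 5:u rests on {4:u}
piece 6:u rests on {5:u}
piece 7:o rests on {3:b}
piece 8:b rests on {6:u, 7:o}
minimal pieces: {0:o, 1:e}
ways to finish when only these pieces remain (= sum over removing one remaining piece with nothing left below it):
  1 left: {8}→1
  2 left: {6,8}→1  {7,8}→1
  3 left: {5,6,8}→1  {6,7,8}→2
  4 left: {4,5,6,8}→1  {5,6,7,8}→3
  5 left: {2,4,5,6,8}→1  {4,5,6,7,8}→4
  6 left: {1,2,4,5,6,8}→1  {2,4,5,6,7,8}→5  {3,4,5,6,7,8}→4
  7 left: {0,3,4,5,6,7,8}→4  {1,2,4,5,6,7,8}→6  {2,3,4,5,6,7,8}→9
  placing 0:o first → 15 extensions
  placing 1:e first → 13 extensions
total linear extensions = 28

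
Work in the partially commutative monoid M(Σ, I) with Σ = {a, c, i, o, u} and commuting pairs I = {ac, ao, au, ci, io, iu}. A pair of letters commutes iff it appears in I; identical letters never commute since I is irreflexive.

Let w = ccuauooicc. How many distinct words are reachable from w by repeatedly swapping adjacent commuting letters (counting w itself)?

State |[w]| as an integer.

drop 0:c onto floor
drop 1:c onto {0:c}
drop 2:u onto {1:c}
drop 3:a onto floor
drop 4:u onto {2:u}
drop 5:o onto {4:u}
drop 6:o onto {5:o}
drop 7:i onto {3:a}
drop 8:c onto {6:o}
drop 9:c onto {8:c}
ground layer = {0:c, 3:a}
drop-orders for the pieces not yet dropped (sum over which currently-grounded one goes next):
  1 to go: {7} 1  {9} 1
  2 to go: {3,7} 1  {7,9} 2  {8,9} 1
  3 to go: {3,7,9} 3  {6,8,9} 1  {7,8,9} 3
  4 to go: {3,7,8,9} 6  {5,6,8,9} 1  {6,7,8,9} 4
  5 to go: {3,6,7,8,9} 10  {4,5,6,8,9} 1  {5,6,7,8,9} 5
  6 to go: {2,4,5,6,8,9} 1  {3,5,6,7,8,9} 15  {4,5,6,7,8,9} 6
  7 to go: {1,2,4,5,6,8,9} 1  {2,4,5,6,7,8,9} 7  {3,4,5,6,7,8,9} 21
  8 to go: {0,1,2,4,5,6,8,9} 1  {1,2,4,5,6,7,8,9} 8  {2,3,4,5,6,7,8,9} 28
  if 0:c drops first: 36 orders
  if 3:a drops first: 9 orders
heap linearizations: 45

45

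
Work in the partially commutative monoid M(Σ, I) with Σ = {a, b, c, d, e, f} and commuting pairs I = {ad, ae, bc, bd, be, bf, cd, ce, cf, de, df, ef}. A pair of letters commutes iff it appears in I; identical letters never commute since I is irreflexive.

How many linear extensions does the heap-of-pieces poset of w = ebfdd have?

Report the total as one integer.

#0=e has no predecessor
#1=b has no predecessor
#2=f has no predecessor
#3=d has no predecessor
#4=d depends on [3:d]
sources: [0:e, 1:b, 2:f, 3:d]
N(rest) = Σ N(rest − s) over sources s of rest; N(one piece) = 1:
  size 1 → [0]=1  [1]=1  [2]=1  [4]=1
  size 2 → [0,1]=2  [0,2]=2  [0,4]=2  [1,2]=2  [1,4]=2  [2,4]=2  [3,4]=1
  size 3 → [0,1,2]=6  [0,1,4]=6  [0,2,4]=6  [0,3,4]=3  [1,2,4]=6  [1,3,4]=3  [2,3,4]=3
  first=0(e) contributes 12
  first=1(b) contributes 12
  first=2(f) contributes 12
  first=3(d) contributes 24
|[w]| = 60

60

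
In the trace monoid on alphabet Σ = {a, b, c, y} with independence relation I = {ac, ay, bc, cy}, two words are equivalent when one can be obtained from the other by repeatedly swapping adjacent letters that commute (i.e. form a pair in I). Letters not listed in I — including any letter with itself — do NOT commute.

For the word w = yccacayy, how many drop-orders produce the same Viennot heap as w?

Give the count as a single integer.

drop 0:y onto floor
drop 1:c onto floor
drop 2:c onto {1:c}
drop 3:a onto floor
drop 4:c onto {2:c}
drop 5:a onto {3:a}
drop 6:y onto {0:y}
drop 7:y onto {6:y}
ground layer = {0:y, 1:c, 3:a}
drop-orders for the pieces not yet dropped (sum over which currently-grounded one goes next):
  1 to go: {4} 1  {5} 1  {7} 1
  2 to go: {2,4} 1  {3,5} 1  {4,5} 2  {4,7} 2  {5,7} 2  {6,7} 1
  3 to go: {0,6,7} 1  {1,2,4} 1  {2,4,5} 3  {2,4,7} 3  {3,4,5} 3  {3,5,7} 3  {4,5,7} 6  {4,6,7} 3  {5,6,7} 3
  4 to go: {0,4,6,7} 4  {0,5,6,7} 4  {1,2,4,5} 4  {1,2,4,7} 4  {2,3,4,5} 6  {2,4,5,7} 12  {2,4,6,7} 6  {3,4,5,7} 12  {3,5,6,7} 6  {4,5,6,7} 12
  5 to go: {0,2,4,6,7} 10  {0,3,5,6,7} 10  {0,4,5,6,7} 20  {1,2,3,4,5} 10  {1,2,4,5,7} 20  {1,2,4,6,7} 10  {2,3,4,5,7} 30  {2,4,5,6,7} 30  {3,4,5,6,7} 30
  6 to go: {0,1,2,4,6,7} 20  {0,2,4,5,6,7} 60  {0,3,4,5,6,7} 60  {1,2,3,4,5,7} 60  {1,2,4,5,6,7} 60  {2,3,4,5,6,7} 90
  if 0:y drops first: 210 orders
  if 1:c drops first: 210 orders
  if 3:a drops first: 140 orders
heap linearizations: 560

560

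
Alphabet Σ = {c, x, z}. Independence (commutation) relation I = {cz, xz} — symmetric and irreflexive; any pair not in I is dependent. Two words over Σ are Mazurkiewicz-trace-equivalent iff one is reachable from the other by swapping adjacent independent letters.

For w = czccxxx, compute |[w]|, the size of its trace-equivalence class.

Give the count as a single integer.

7

0(c) covers ∅
1(z) covers ∅
2(c) covers 0:c
3(c) covers 2:c
4(x) covers 3:c
5(x) covers 4:x
6(x) covers 5:x
floor of heap: 0:c, 1:z
completions by unplaced set U, small U first (add the entries for U minus each lowest piece of U):
  |U|=1: {1}:1  {6}:1
  |U|=2: {1,6}:2  {5,6}:1
  |U|=3: {1,5,6}:3  {4,5,6}:1
  |U|=4: {1,4,5,6}:4  {3,4,5,6}:1
  |U|=5: {1,3,4,5,6}:5  {2,3,4,5,6}:1
  start at 0(c): 6
  start at 1(z): 1
sum over floor = 7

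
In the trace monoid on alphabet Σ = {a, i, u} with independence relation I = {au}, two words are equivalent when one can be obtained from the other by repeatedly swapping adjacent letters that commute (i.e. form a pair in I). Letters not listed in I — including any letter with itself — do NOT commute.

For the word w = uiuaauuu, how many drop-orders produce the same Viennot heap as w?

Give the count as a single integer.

15

piece 0:u — minimal
piece 1:i rests on {0:u}
piece 2:u rests on {1:i}
piece 3:a rests on {1:i}
piece 4:a rests on {3:a}
piece 5:u rests on {2:u}
piece 6:u rests on {5:u}
piece 7:u rests on {6:u}
minimal pieces: {0:u}
ways to finish when only these pieces remain (= sum over removing one remaining piece with nothing left below it):
  1 left: {4}→1  {7}→1
  2 left: {3,4}→1  {4,7}→2  {6,7}→1
  3 left: {3,4,7}→3  {4,6,7}→3  {5,6,7}→1
  4 left: {2,5,6,7}→1  {3,4,6,7}→6  {4,5,6,7}→4
  5 left: {2,4,5,6,7}→5  {3,4,5,6,7}→10
  6 left: {2,3,4,5,6,7}→15
  placing 0:u first → 15 extensions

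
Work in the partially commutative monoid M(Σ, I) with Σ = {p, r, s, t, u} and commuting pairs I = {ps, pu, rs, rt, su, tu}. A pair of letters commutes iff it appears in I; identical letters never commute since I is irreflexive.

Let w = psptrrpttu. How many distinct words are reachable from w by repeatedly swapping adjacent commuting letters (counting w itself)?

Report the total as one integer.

54

drop 0:p onto floor
drop 1:s onto floor
drop 2:p onto {0:p}
drop 3:t onto {1:s, 2:p}
drop 4:r onto {2:p}
drop 5:r onto {4:r}
drop 6:p onto {3:t, 5:r}
drop 7:t onto {6:p}
drop 8:t onto {7:t}
drop 9:u onto {5:r}
ground layer = {0:p, 1:s}
drop-orders for the pieces not yet dropped (sum over which currently-grounded one goes next):
  1 to go: {8} 1  {9} 1
  2 to go: {7,8} 1  {8,9} 2
  3 to go: {6,7,8} 1  {7,8,9} 3
  4 to go: {3,6,7,8} 1  {6,7,8,9} 4
  5 to go: {1,3,6,7,8} 1  {3,6,7,8,9} 5  {5,6,7,8,9} 4
  6 to go: {1,3,6,7,8,9} 6  {3,5,6,7,8,9} 9  {4,5,6,7,8,9} 4
  7 to go: {1,3,5,6,7,8,9} 15  {3,4,5,6,7,8,9} 13
  8 to go: {1,3,4,5,6,7,8,9} 28  {2,3,4,5,6,7,8,9} 13
  if 0:p drops first: 41 orders
  if 1:s drops first: 13 orders
heap linearizations: 54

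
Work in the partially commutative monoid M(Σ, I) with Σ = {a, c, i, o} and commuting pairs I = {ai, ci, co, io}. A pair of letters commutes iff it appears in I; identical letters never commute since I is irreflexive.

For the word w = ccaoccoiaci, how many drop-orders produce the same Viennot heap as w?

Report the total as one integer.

330

#0=c has no predecessor
#1=c depends on [0:c]
#2=a depends on [1:c]
#3=o depends on [2:a]
#4=c depends on [2:a]
#5=c depends on [4:c]
#6=o depends on [3:o]
#7=i has no predecessor
#8=a depends on [5:c, 6:o]
#9=c depends on [8:a]
#10=i depends on [7:i]
sources: [0:c, 7:i]
N(rest) = Σ N(rest − s) over sources s of rest; N(one piece) = 1:
  size 1 → [9]=1  [10]=1
  size 2 → [7,10]=1  [8,9]=1  [9,10]=2
  size 3 → [5,8,9]=1  [6,8,9]=1  [7,9,10]=3  [8,9,10]=3
  size 4 → [3,6,8,9]=1  [4,5,8,9]=1  [5,6,8,9]=2  [5,8,9,10]=4  [6,8,9,10]=4  [7,8,9,10]=6
  size 5 → [3,5,6,8,9]=3  [3,6,8,9,10]=5  [4,5,6,8,9]=3  [4,5,8,9,10]=5  [5,6,8,9,10]=10  [5,7,8,9,10]=10  [6,7,8,9,10]=10
  size 6 → [3,4,5,6,8,9]=6  [3,5,6,8,9,10]=18  [3,6,7,8,9,10]=15  [4,5,6,8,9,10]=18  [4,5,7,8,9,10]=15  [5,6,7,8,9,10]=30
  size 7 → [2,3,4,5,6,8,9]=6  [3,4,5,6,8,9,10]=42  [3,5,6,7,8,9,10]=63  [4,5,6,7,8,9,10]=63
  size 8 → [1,2,3,4,5,6,8,9]=6  [2,3,4,5,6,8,9,10]=48  [3,4,5,6,7,8,9,10]=168
  size 9 → [0,1,2,3,4,5,6,8,9]=6  [1,2,3,4,5,6,8,9,10]=54  [2,3,4,5,6,7,8,9,10]=216
  first=0(c) contributes 270
  first=7(i) contributes 60
|[w]| = 330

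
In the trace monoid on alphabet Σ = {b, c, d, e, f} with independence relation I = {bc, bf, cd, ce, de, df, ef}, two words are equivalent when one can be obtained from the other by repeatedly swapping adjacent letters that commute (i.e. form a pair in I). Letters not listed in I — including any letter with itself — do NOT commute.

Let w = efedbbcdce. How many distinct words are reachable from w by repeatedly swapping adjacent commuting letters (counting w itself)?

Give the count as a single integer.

drop 0:e onto floor
drop 1:f onto floor
drop 2:e onto {0:e}
drop 3:d onto floor
drop 4:b onto {2:e, 3:d}
drop 5:b onto {4:b}
drop 6:c onto {1:f}
drop 7:d onto {5:b}
drop 8:c onto {6:c}
drop 9:e onto {5:b}
ground layer = {0:e, 1:f, 3:d}
drop-orders for the pieces not yet dropped (sum over which currently-grounded one goes next):
  1 to go: {7} 1  {8} 1  {9} 1
  2 to go: {6,8} 1  {7,8} 2  {7,9} 2  {8,9} 2
  3 to go: {1,6,8} 1  {5,7,9} 2  {6,7,8} 3  {6,8,9} 3  {7,8,9} 6
  4 to go: {1,6,7,8} 4  {1,6,8,9} 4  {4,5,7,9} 2  {5,7,8,9} 8  {6,7,8,9} 12
  5 to go: {1,6,7,8,9} 20  {2,4,5,7,9} 2  {3,4,5,7,9} 2  {4,5,7,8,9} 10  {5,6,7,8,9} 20
  6 to go: {0,2,4,5,7,9} 2  {1,5,6,7,8,9} 40  {2,3,4,5,7,9} 4  {2,4,5,7,8,9} 12  {3,4,5,7,8,9} 12  {4,5,6,7,8,9} 30
  7 to go: {0,2,3,4,5,7,9} 6  {0,2,4,5,7,8,9} 14  {1,4,5,6,7,8,9} 70  {2,3,4,5,7,8,9} 28  {2,4,5,6,7,8,9} 42  {3,4,5,6,7,8,9} 42
  8 to go: {0,2,3,4,5,7,8,9} 48  {0,2,4,5,6,7,8,9} 56  {1,2,4,5,6,7,8,9} 112  {1,3,4,5,6,7,8,9} 112  {2,3,4,5,6,7,8,9} 112
  if 0:e drops first: 336 orders
  if 1:f drops first: 216 orders
  if 3:d drops first: 168 orders
heap linearizations: 720

720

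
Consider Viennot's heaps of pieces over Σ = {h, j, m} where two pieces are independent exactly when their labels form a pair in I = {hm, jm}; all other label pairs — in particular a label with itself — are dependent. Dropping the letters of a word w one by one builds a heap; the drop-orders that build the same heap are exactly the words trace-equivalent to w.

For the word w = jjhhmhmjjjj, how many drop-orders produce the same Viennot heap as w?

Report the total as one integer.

#0=j has no predecessor
#1=j depends on [0:j]
#2=h depends on [1:j]
#3=h depends on [2:h]
#4=m has no predecessor
#5=h depends on [3:h]
#6=m depends on [4:m]
#7=j depends on [5:h]
#8=j depends on [7:j]
#9=j depends on [8:j]
#10=j depends on [9:j]
sources: [0:j, 4:m]
N(rest) = Σ N(rest − s) over sources s of rest; N(one piece) = 1:
  size 1 → [6]=1  [10]=1
  size 2 → [4,6]=1  [6,10]=2  [9,10]=1
  size 3 → [4,6,10]=3  [6,9,10]=3  [8,9,10]=1
  size 4 → [4,6,9,10]=6  [6,8,9,10]=4  [7,8,9,10]=1
  size 5 → [4,6,8,9,10]=10  [5,7,8,9,10]=1  [6,7,8,9,10]=5
  size 6 → [3,5,7,8,9,10]=1  [4,6,7,8,9,10]=15  [5,6,7,8,9,10]=6
  size 7 → [2,3,5,7,8,9,10]=1  [3,5,6,7,8,9,10]=7  [4,5,6,7,8,9,10]=21
  size 8 → [1,2,3,5,7,8,9,10]=1  [2,3,5,6,7,8,9,10]=8  [3,4,5,6,7,8,9,10]=28
  size 9 → [0,1,2,3,5,7,8,9,10]=1  [1,2,3,5,6,7,8,9,10]=9  [2,3,4,5,6,7,8,9,10]=36
  first=0(j) contributes 45
  first=4(m) contributes 10
|[w]| = 55

55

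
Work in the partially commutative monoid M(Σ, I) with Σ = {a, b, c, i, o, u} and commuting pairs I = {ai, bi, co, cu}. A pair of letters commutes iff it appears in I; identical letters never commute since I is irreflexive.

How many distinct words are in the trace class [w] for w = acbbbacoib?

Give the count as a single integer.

4

drop 0:a onto floor
drop 1:c onto {0:a}
drop 2:b onto {1:c}
drop 3:b onto {2:b}
drop 4:b onto {3:b}
drop 5:a onto {4:b}
drop 6:c onto {5:a}
drop 7:o onto {5:a}
drop 8:i onto {6:c, 7:o}
drop 9:b onto {6:c, 7:o}
ground layer = {0:a}
drop-orders for the pieces not yet dropped (sum over which currently-grounded one goes next):
  1 to go: {8} 1  {9} 1
  2 to go: {8,9} 2
  3 to go: {6,8,9} 2  {7,8,9} 2
  4 to go: {6,7,8,9} 4
  5 to go: {5,6,7,8,9} 4
  6 to go: {4,5,6,7,8,9} 4
  7 to go: {3,4,5,6,7,8,9} 4
  8 to go: {2,3,4,5,6,7,8,9} 4
  if 0:a drops first: 4 orders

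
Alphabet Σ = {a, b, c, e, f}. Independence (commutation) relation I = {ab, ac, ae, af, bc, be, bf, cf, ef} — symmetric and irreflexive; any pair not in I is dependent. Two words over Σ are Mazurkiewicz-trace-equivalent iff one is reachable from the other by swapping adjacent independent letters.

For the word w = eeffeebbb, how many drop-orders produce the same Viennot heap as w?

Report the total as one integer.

#0=e has no predecessor
#1=e depends on [0:e]
#2=f has no predecessor
#3=f depends on [2:f]
#4=e depends on [1:e]
#5=e depends on [4:e]
#6=b has no predecessor
#7=b depends on [6:b]
#8=b depends on [7:b]
sources: [0:e, 2:f, 6:b]
N(rest) = Σ N(rest − s) over sources s of rest; N(one piece) = 1:
  size 1 → [3]=1  [5]=1  [8]=1
  size 2 → [2,3]=1  [3,5]=2  [3,8]=2  [4,5]=1  [5,8]=2  [7,8]=1
  size 3 → [1,4,5]=1  [2,3,5]=3  [2,3,8]=3  [3,4,5]=3  [3,5,8]=6  [3,7,8]=3  [4,5,8]=3  [5,7,8]=3  [6,7,8]=1
  size 4 → [0,1,4,5]=1  [1,3,4,5]=4  [1,4,5,8]=4  [2,3,4,5]=6  [2,3,5,8]=12  [2,3,7,8]=6  [3,4,5,8]=12  [3,5,7,8]=12  [3,6,7,8]=4  [4,5,7,8]=6  [5,6,7,8]=4
  size 5 → [0,1,3,4,5]=5  [0,1,4,5,8]=5  [1,2,3,4,5]=10  [1,3,4,5,8]=20  [1,4,5,7,8]=10  [2,3,4,5,8]=30  [2,3,5,7,8]=30  [2,3,6,7,8]=10  [3,4,5,7,8]=30  [3,5,6,7,8]=20  [4,5,6,7,8]=10
  size 6 → [0,1,2,3,4,5]=15  [0,1,3,4,5,8]=30  [0,1,4,5,7,8]=15  [1,2,3,4,5,8]=60  [1,3,4,5,7,8]=60  [1,4,5,6,7,8]=20  [2,3,4,5,7,8]=90  [2,3,5,6,7,8]=60  [3,4,5,6,7,8]=60
  size 7 → [0,1,2,3,4,5,8]=105  [0,1,3,4,5,7,8]=105  [0,1,4,5,6,7,8]=35  [1,2,3,4,5,7,8]=210  [1,3,4,5,6,7,8]=140  [2,3,4,5,6,7,8]=210
  first=0(e) contributes 560
  first=2(f) contributes 280
  first=6(b) contributes 420
|[w]| = 1260

1260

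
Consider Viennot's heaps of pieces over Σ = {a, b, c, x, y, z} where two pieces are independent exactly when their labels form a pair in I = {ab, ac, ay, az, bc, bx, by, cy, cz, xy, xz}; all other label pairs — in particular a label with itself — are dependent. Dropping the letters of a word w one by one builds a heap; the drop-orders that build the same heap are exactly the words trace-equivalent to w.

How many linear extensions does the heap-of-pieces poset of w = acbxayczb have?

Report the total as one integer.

drop 0:a onto floor
drop 1:c onto floor
drop 2:b onto floor
drop 3:x onto {0:a, 1:c}
drop 4:a onto {3:x}
drop 5:y onto floor
drop 6:c onto {3:x}
drop 7:z onto {2:b, 5:y}
drop 8:b onto {7:z}
ground layer = {0:a, 1:c, 2:b, 5:y}
drop-orders for the pieces not yet dropped (sum over which currently-grounded one goes next):
  1 to go: {4} 1  {6} 1  {8} 1
  2 to go: {4,6} 2  {4,8} 2  {6,8} 2  {7,8} 1
  3 to go: {2,7,8} 1  {3,4,6} 2  {4,6,8} 6  {4,7,8} 3  {5,7,8} 1  {6,7,8} 3
  4 to go: {0,3,4,6} 2  {1,3,4,6} 2  {2,4,7,8} 4  {2,5,7,8} 2  {2,6,7,8} 4  {3,4,6,8} 8  {4,5,7,8} 4  {4,6,7,8} 12  {5,6,7,8} 4
  5 to go: {0,1,3,4,6} 4  {0,3,4,6,8} 10  {1,3,4,6,8} 10  {2,4,5,7,8} 10  {2,4,6,7,8} 20  {2,5,6,7,8} 10  {3,4,6,7,8} 20  {4,5,6,7,8} 20
  6 to go: {0,1,3,4,6,8} 24  {0,3,4,6,7,8} 30  {1,3,4,6,7,8} 30  {2,3,4,6,7,8} 40  {2,4,5,6,7,8} 60  {3,4,5,6,7,8} 40
  7 to go: {0,1,3,4,6,7,8} 84  {0,2,3,4,6,7,8} 70  {0,3,4,5,6,7,8} 70  {1,2,3,4,6,7,8} 70  {1,3,4,5,6,7,8} 70  {2,3,4,5,6,7,8} 140
  if 0:a drops first: 280 orders
  if 1:c drops first: 280 orders
  if 2:b drops first: 224 orders
  if 5:y drops first: 224 orders
heap linearizations: 1008

1008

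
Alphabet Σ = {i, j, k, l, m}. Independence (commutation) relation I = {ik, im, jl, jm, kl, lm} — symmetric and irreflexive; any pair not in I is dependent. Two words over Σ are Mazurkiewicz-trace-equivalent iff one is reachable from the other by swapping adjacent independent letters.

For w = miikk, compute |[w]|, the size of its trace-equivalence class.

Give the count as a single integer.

piece 0:m — minimal
piece 1:i — minimal
piece 2:i rests on {1:i}
piece 3:k rests on {0:m}
piece 4:k rests on {3:k}
minimal pieces: {0:m, 1:i}
ways to finish when only these pieces remain (= sum over removing one remaining piece with nothing left below it):
  1 left: {2}→1  {4}→1
  2 left: {1,2}→1  {2,4}→2  {3,4}→1
  3 left: {0,3,4}→1  {1,2,4}→3  {2,3,4}→3
  placing 0:m first → 6 extensions
  placing 1:i first → 4 extensions
total linear extensions = 10

10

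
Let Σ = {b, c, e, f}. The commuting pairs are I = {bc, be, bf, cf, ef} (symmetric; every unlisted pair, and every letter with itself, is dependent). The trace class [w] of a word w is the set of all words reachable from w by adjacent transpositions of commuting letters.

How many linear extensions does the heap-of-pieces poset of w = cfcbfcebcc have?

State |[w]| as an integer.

0(c) covers ∅
1(f) covers ∅
2(c) covers 0:c
3(b) covers ∅
4(f) covers 1:f
5(c) covers 2:c
6(e) covers 5:c
7(b) covers 3:b
8(c) covers 6:e
9(c) covers 8:c
floor of heap: 0:c, 1:f, 3:b
completions by unplaced set U, small U first (add the entries for U minus each lowest piece of U):
  |U|=1: {4}:1  {7}:1  {9}:1
  |U|=2: {1,4}:1  {3,7}:1  {4,7}:2  {4,9}:2  {7,9}:2  {8,9}:1
  |U|=3: {1,4,7}:3  {1,4,9}:3  {3,4,7}:3  {3,7,9}:3  {4,7,9}:6  {4,8,9}:3  {6,8,9}:1  {7,8,9}:3
  |U|=4: {1,3,4,7}:6  {1,4,7,9}:12  {1,4,8,9}:6  {3,4,7,9}:12  {3,7,8,9}:6  {4,6,8,9}:4  {4,7,8,9}:12  {5,6,8,9}:1  {6,7,8,9}:4
  |U|=5: {1,3,4,7,9}:30  {1,4,6,8,9}:10  {1,4,7,8,9}:30  {2,5,6,8,9}:1  {3,4,7,8,9}:30  {3,6,7,8,9}:10  {4,5,6,8,9}:5  {4,6,7,8,9}:20  {5,6,7,8,9}:5
  |U|=6: {0,2,5,6,8,9}:1  {1,3,4,7,8,9}:90  {1,4,5,6,8,9}:15  {1,4,6,7,8,9}:60  {2,4,5,6,8,9}:6  {2,5,6,7,8,9}:6  {3,4,6,7,8,9}:60  {3,5,6,7,8,9}:15  {4,5,6,7,8,9}:30
  |U|=7: {0,2,4,5,6,8,9}:7  {0,2,5,6,7,8,9}:7  {1,2,4,5,6,8,9}:21  {1,3,4,6,7,8,9}:210  {1,4,5,6,7,8,9}:105  {2,3,5,6,7,8,9}:21  {2,4,5,6,7,8,9}:42  {3,4,5,6,7,8,9}:105
  |U|=8: {0,1,2,4,5,6,8,9}:28  {0,2,3,5,6,7,8,9}:28  {0,2,4,5,6,7,8,9}:56  {1,2,4,5,6,7,8,9}:168  {1,3,4,5,6,7,8,9}:420  {2,3,4,5,6,7,8,9}:168
  start at 0(c): 756
  start at 1(f): 252
  start at 3(b): 252
sum over floor = 1260

1260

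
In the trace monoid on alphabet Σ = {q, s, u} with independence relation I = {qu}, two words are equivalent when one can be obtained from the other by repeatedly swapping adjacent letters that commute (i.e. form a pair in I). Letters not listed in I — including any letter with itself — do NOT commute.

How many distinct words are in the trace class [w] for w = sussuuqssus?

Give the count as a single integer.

#0=s has no predecessor
#1=u depends on [0:s]
#2=s depends on [1:u]
#3=s depends on [2:s]
#4=u depends on [3:s]
#5=u depends on [4:u]
#6=q depends on [3:s]
#7=s depends on [5:u, 6:q]
#8=s depends on [7:s]
#9=u depends on [8:s]
#10=s depends on [9:u]
sources: [0:s]
N(rest) = Σ N(rest − s) over sources s of rest; N(one piece) = 1:
  size 1 → [10]=1
  size 2 → [9,10]=1
  size 3 → [8,9,10]=1
  size 4 → [7,8,9,10]=1
  size 5 → [5,7,8,9,10]=1  [6,7,8,9,10]=1
  size 6 → [4,5,7,8,9,10]=1  [5,6,7,8,9,10]=2
  size 7 → [4,5,6,7,8,9,10]=3
  size 8 → [3,4,5,6,7,8,9,10]=3
  size 9 → [2,3,4,5,6,7,8,9,10]=3
  first=0(s) contributes 3

3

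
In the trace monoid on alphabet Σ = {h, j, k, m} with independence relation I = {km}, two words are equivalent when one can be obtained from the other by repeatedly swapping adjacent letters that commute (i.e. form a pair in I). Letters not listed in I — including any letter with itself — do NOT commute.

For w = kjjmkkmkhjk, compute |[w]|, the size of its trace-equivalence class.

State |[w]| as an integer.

10

#0=k has no predecessor
#1=j depends on [0:k]
#2=j depends on [1:j]
#3=m depends on [2:j]
#4=k depends on [2:j]
#5=k depends on [4:k]
#6=m depends on [3:m]
#7=k depends on [5:k]
#8=h depends on [6:m, 7:k]
#9=j depends on [8:h]
#10=k depends on [9:j]
sources: [0:k]
N(rest) = Σ N(rest − s) over sources s of rest; N(one piece) = 1:
  size 1 → [10]=1
  size 2 → [9,10]=1
  size 3 → [8,9,10]=1
  size 4 → [6,8,9,10]=1  [7,8,9,10]=1
  size 5 → [3,6,8,9,10]=1  [5,7,8,9,10]=1  [6,7,8,9,10]=2
  size 6 → [3,6,7,8,9,10]=3  [4,5,7,8,9,10]=1  [5,6,7,8,9,10]=3
  size 7 → [3,5,6,7,8,9,10]=6  [4,5,6,7,8,9,10]=4
  size 8 → [3,4,5,6,7,8,9,10]=10
  size 9 → [2,3,4,5,6,7,8,9,10]=10
  first=0(k) contributes 10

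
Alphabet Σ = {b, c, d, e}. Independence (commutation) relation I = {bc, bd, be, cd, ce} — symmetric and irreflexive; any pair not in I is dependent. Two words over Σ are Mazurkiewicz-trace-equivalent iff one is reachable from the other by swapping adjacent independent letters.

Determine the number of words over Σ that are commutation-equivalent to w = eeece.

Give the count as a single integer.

#0=e has no predecessor
#1=e depends on [0:e]
#2=e depends on [1:e]
#3=c has no predecessor
#4=e depends on [2:e]
sources: [0:e, 3:c]
N(rest) = Σ N(rest − s) over sources s of rest; N(one piece) = 1:
  size 1 → [3]=1  [4]=1
  size 2 → [2,4]=1  [3,4]=2
  size 3 → [1,2,4]=1  [2,3,4]=3
  first=0(e) contributes 4
  first=3(c) contributes 1
|[w]| = 5

5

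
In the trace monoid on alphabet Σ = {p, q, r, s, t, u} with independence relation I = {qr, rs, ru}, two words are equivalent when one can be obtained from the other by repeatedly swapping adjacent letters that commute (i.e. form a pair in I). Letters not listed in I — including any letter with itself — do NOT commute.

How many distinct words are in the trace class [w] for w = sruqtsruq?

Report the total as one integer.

16

#0=s has no predecessor
#1=r has no predecessor
#2=u depends on [0:s]
#3=q depends on [2:u]
#4=t depends on [1:r, 3:q]
#5=s depends on [4:t]
#6=r depends on [4:t]
#7=u depends on [5:s]
#8=q depends on [7:u]
sources: [0:s, 1:r]
N(rest) = Σ N(rest − s) over sources s of rest; N(one piece) = 1:
  size 1 → [6]=1  [8]=1
  size 2 → [6,8]=2  [7,8]=1
  size 3 → [5,7,8]=1  [6,7,8]=3
  size 4 → [5,6,7,8]=4
  size 5 → [4,5,6,7,8]=4
  size 6 → [1,4,5,6,7,8]=4  [3,4,5,6,7,8]=4
  size 7 → [1,3,4,5,6,7,8]=8  [2,3,4,5,6,7,8]=4
  first=0(s) contributes 12
  first=1(r) contributes 4
|[w]| = 16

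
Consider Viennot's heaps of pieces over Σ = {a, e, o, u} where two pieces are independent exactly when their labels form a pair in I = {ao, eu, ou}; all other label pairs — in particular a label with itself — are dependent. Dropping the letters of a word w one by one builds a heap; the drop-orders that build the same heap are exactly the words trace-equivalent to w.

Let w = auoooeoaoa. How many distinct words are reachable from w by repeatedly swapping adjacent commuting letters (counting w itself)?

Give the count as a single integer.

100

drop 0:a onto floor
drop 1:u onto {0:a}
drop 2:o onto floor
drop 3:o onto {2:o}
drop 4:o onto {3:o}
drop 5:e onto {0:a, 4:o}
drop 6:o onto {5:e}
drop 7:a onto {1:u, 5:e}
drop 8:o onto {6:o}
drop 9:a onto {7:a}
ground layer = {0:a, 2:o}
drop-orders for the pieces not yet dropped (sum over which currently-grounded one goes next):
  1 to go: {8} 1  {9} 1
  2 to go: {6,8} 1  {7,9} 1  {8,9} 2
  3 to go: {1,7,9} 1  {6,8,9} 3  {7,8,9} 3
  4 to go: {1,7,8,9} 4  {6,7,8,9} 6
  5 to go: {1,6,7,8,9} 10  {5,6,7,8,9} 6
  6 to go: {1,5,6,7,8,9} 16  {4,5,6,7,8,9} 6
  7 to go: {0,1,5,6,7,8,9} 16  {1,4,5,6,7,8,9} 22  {3,4,5,6,7,8,9} 6
  8 to go: {0,1,4,5,6,7,8,9} 38  {1,3,4,5,6,7,8,9} 28  {2,3,4,5,6,7,8,9} 6
  if 0:a drops first: 34 orders
  if 2:o drops first: 66 orders
heap linearizations: 100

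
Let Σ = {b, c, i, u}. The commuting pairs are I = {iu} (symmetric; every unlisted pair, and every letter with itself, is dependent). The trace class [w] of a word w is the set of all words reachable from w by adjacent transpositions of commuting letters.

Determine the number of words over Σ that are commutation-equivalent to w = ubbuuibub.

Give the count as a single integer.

3

piece 0:u — minimal
piece 1:b rests on {0:u}
piece 2:b rests on {1:b}
piece 3:u rests on {2:b}
piece 4:u rests on {3:u}
piece 5:i rests on {2:b}
piece 6:b rests on {4:u, 5:i}
piece 7:u rests on {6:b}
piece 8:b rests on {7:u}
minimal pieces: {0:u}
ways to finish when only these pieces remain (= sum over removing one remaining piece with nothing left below it):
  1 left: {8}→1
  2 left: {7,8}→1
  3 left: {6,7,8}→1
  4 left: {4,6,7,8}→1  {5,6,7,8}→1
  5 left: {3,4,6,7,8}→1  {4,5,6,7,8}→2
  6 left: {3,4,5,6,7,8}→3
  7 left: {2,3,4,5,6,7,8}→3
  placing 0:u first → 3 extensions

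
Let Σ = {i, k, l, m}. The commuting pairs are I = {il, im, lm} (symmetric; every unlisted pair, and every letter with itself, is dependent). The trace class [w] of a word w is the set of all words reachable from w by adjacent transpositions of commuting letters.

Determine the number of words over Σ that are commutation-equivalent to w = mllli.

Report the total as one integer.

#0=m has no predecessor
#1=l has no predecessor
#2=l depends on [1:l]
#3=l depends on [2:l]
#4=i has no predecessor
sources: [0:m, 1:l, 4:i]
N(rest) = Σ N(rest − s) over sources s of rest; N(one piece) = 1:
  size 1 → [0]=1  [3]=1  [4]=1
  size 2 → [0,3]=2  [0,4]=2  [2,3]=1  [3,4]=2
  size 3 → [0,2,3]=3  [0,3,4]=6  [1,2,3]=1  [2,3,4]=3
  first=0(m) contributes 4
  first=1(l) contributes 12
  first=4(i) contributes 4
|[w]| = 20

20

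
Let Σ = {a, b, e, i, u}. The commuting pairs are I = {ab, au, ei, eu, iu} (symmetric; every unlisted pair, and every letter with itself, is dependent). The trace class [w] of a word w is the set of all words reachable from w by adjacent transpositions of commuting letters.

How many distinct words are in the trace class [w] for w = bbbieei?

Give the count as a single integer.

6

piece 0:b — minimal
piece 1:b rests on {0:b}
piece 2:b rests on {1:b}
piece 3:i rests on {2:b}
piece 4:e rests on {2:b}
piece 5:e rests on {4:e}
piece 6:i rests on {3:i}
minimal pieces: {0:b}
ways to finish when only these pieces remain (= sum over removing one remaining piece with nothing left below it):
  1 left: {5}→1  {6}→1
  2 left: {3,6}→1  {4,5}→1  {5,6}→2
  3 left: {3,5,6}→3  {4,5,6}→3
  4 left: {3,4,5,6}→6
  5 left: {2,3,4,5,6}→6
  placing 0:b first → 6 extensions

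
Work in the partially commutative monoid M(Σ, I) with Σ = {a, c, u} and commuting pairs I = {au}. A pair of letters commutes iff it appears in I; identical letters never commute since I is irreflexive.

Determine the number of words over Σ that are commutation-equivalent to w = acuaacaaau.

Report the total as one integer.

12

0(a) covers ∅
1(c) covers 0:a
2(u) covers 1:c
3(a) covers 1:c
4(a) covers 3:a
5(c) covers 2:u, 4:a
6(a) covers 5:c
7(a) covers 6:a
8(a) covers 7:a
9(u) covers 5:c
floor of heap: 0:a
completions by unplaced set U, small U first (add the entries for U minus each lowest piece of U):
  |U|=1: {8}:1  {9}:1
  |U|=2: {7,8}:1  {8,9}:2
  |U|=3: {6,7,8}:1  {7,8,9}:3
  |U|=4: {6,7,8,9}:4
  |U|=5: {5,6,7,8,9}:4
  |U|=6: {2,5,6,7,8,9}:4  {4,5,6,7,8,9}:4
  |U|=7: {2,4,5,6,7,8,9}:8  {3,4,5,6,7,8,9}:4
  |U|=8: {2,3,4,5,6,7,8,9}:12
  start at 0(a): 12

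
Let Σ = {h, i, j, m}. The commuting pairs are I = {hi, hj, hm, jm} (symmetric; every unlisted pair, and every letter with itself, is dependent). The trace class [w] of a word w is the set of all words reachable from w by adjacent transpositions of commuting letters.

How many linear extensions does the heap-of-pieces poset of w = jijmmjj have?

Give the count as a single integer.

10

drop 0:j onto floor
drop 1:i onto {0:j}
drop 2:j onto {1:i}
drop 3:m onto {1:i}
drop 4:m onto {3:m}
drop 5:j onto {2:j}
drop 6:j onto {5:j}
ground layer = {0:j}
drop-orders for the pieces not yet dropped (sum over which currently-grounded one goes next):
  1 to go: {4} 1  {6} 1
  2 to go: {3,4} 1  {4,6} 2  {5,6} 1
  3 to go: {2,5,6} 1  {3,4,6} 3  {4,5,6} 3
  4 to go: {2,4,5,6} 4  {3,4,5,6} 6
  5 to go: {2,3,4,5,6} 10
  if 0:j drops first: 10 orders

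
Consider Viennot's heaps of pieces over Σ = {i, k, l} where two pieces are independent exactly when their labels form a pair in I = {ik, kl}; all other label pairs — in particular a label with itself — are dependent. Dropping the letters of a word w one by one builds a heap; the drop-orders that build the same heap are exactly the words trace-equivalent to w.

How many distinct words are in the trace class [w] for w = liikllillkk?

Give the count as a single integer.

165

#0=l has no predecessor
#1=i depends on [0:l]
#2=i depends on [1:i]
#3=k has no predecessor
#4=l depends on [2:i]
#5=l depends on [4:l]
#6=i depends on [5:l]
#7=l depends on [6:i]
#8=l depends on [7:l]
#9=k depends on [3:k]
#10=k depends on [9:k]
sources: [0:l, 3:k]
N(rest) = Σ N(rest − s) over sources s of rest; N(one piece) = 1:
  size 1 → [8]=1  [10]=1
  size 2 → [7,8]=1  [8,10]=2  [9,10]=1
  size 3 → [3,9,10]=1  [6,7,8]=1  [7,8,10]=3  [8,9,10]=3
  size 4 → [3,8,9,10]=4  [5,6,7,8]=1  [6,7,8,10]=4  [7,8,9,10]=6
  size 5 → [3,7,8,9,10]=10  [4,5,6,7,8]=1  [5,6,7,8,10]=5  [6,7,8,9,10]=10
  size 6 → [2,4,5,6,7,8]=1  [3,6,7,8,9,10]=20  [4,5,6,7,8,10]=6  [5,6,7,8,9,10]=15
  size 7 → [1,2,4,5,6,7,8]=1  [2,4,5,6,7,8,10]=7  [3,5,6,7,8,9,10]=35  [4,5,6,7,8,9,10]=21
  size 8 → [0,1,2,4,5,6,7,8]=1  [1,2,4,5,6,7,8,10]=8  [2,4,5,6,7,8,9,10]=28  [3,4,5,6,7,8,9,10]=56
  size 9 → [0,1,2,4,5,6,7,8,10]=9  [1,2,4,5,6,7,8,9,10]=36  [2,3,4,5,6,7,8,9,10]=84
  first=0(l) contributes 120
  first=3(k) contributes 45
|[w]| = 165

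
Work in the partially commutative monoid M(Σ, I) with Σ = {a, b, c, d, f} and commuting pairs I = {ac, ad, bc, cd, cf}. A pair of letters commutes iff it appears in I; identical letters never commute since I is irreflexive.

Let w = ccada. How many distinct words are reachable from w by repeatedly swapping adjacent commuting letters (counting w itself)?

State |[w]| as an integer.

#0=c has no predecessor
#1=c depends on [0:c]
#2=a has no predecessor
#3=d has no predecessor
#4=a depends on [2:a]
sources: [0:c, 2:a, 3:d]
N(rest) = Σ N(rest − s) over sources s of rest; N(one piece) = 1:
  size 1 → [1]=1  [3]=1  [4]=1
  size 2 → [0,1]=1  [1,3]=2  [1,4]=2  [2,4]=1  [3,4]=2
  size 3 → [0,1,3]=3  [0,1,4]=3  [1,2,4]=3  [1,3,4]=6  [2,3,4]=3
  first=0(c) contributes 12
  first=2(a) contributes 12
  first=3(d) contributes 6
|[w]| = 30

30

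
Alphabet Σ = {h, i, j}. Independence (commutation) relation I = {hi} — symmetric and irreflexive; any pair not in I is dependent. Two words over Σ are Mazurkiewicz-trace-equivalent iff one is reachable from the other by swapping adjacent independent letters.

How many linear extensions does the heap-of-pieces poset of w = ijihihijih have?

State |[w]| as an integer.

20

drop 0:i onto floor
drop 1:j onto {0:i}
drop 2:i onto {1:j}
drop 3:h onto {1:j}
drop 4:i onto {2:i}
drop 5:h onto {3:h}
drop 6:i onto {4:i}
drop 7:j onto {5:h, 6:i}
drop 8:i onto {7:j}
drop 9:h onto {7:j}
ground layer = {0:i}
drop-orders for the pieces not yet dropped (sum over which currently-grounded one goes next):
  1 to go: {8} 1  {9} 1
  2 to go: {8,9} 2
  3 to go: {7,8,9} 2
  4 to go: {5,7,8,9} 2  {6,7,8,9} 2
  5 to go: {3,5,7,8,9} 2  {4,6,7,8,9} 2  {5,6,7,8,9} 4
  6 to go: {2,4,6,7,8,9} 2  {3,5,6,7,8,9} 6  {4,5,6,7,8,9} 6
  7 to go: {2,4,5,6,7,8,9} 8  {3,4,5,6,7,8,9} 12
  8 to go: {2,3,4,5,6,7,8,9} 20
  if 0:i drops first: 20 orders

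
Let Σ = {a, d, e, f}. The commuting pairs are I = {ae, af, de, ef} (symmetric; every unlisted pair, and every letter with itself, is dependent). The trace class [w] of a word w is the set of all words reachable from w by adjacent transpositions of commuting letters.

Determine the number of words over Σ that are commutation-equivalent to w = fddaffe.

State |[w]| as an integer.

21

piece 0:f — minimal
piece 1:d rests on {0:f}
piece 2:d rests on {1:d}
piece 3:a rests on {2:d}
piece 4:f rests on {2:d}
piece 5:f rests on {4:f}
piece 6:e — minimal
minimal pieces: {0:f, 6:e}
ways to finish when only these pieces remain (= sum over removing one remaining piece with nothing left below it):
  1 left: {3}→1  {5}→1  {6}→1
  2 left: {3,5}→2  {3,6}→2  {4,5}→1  {5,6}→2
  3 left: {3,4,5}→3  {3,5,6}→6  {4,5,6}→3
  4 left: {2,3,4,5}→3  {3,4,5,6}→12
  5 left: {1,2,3,4,5}→3  {2,3,4,5,6}→15
  placing 0:f first → 18 extensions
  placing 6:e first → 3 extensions
total linear extensions = 21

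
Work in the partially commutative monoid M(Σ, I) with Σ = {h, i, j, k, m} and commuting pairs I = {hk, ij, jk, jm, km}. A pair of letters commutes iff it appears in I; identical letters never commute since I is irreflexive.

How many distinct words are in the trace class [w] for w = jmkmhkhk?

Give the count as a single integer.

168

#0=j has no predecessor
#1=m has no predecessor
#2=k has no predecessor
#3=m depends on [1:m]
#4=h depends on [0:j, 3:m]
#5=k depends on [2:k]
#6=h depends on [4:h]
#7=k depends on [5:k]
sources: [0:j, 1:m, 2:k]
N(rest) = Σ N(rest − s) over sources s of rest; N(one piece) = 1:
  size 1 → [6]=1  [7]=1
  size 2 → [4,6]=1  [5,7]=1  [6,7]=2
  size 3 → [0,4,6]=1  [2,5,7]=1  [3,4,6]=1  [4,6,7]=3  [5,6,7]=3
  size 4 → [0,3,4,6]=2  [0,4,6,7]=4  [1,3,4,6]=1  [2,5,6,7]=4  [3,4,6,7]=4  [4,5,6,7]=6
  size 5 → [0,1,3,4,6]=3  [0,3,4,6,7]=10  [0,4,5,6,7]=10  [1,3,4,6,7]=5  [2,4,5,6,7]=10  [3,4,5,6,7]=10
  size 6 → [0,1,3,4,6,7]=18  [0,2,4,5,6,7]=20  [0,3,4,5,6,7]=30  [1,3,4,5,6,7]=15  [2,3,4,5,6,7]=20
  first=0(j) contributes 35
  first=1(m) contributes 70
  first=2(k) contributes 63
|[w]| = 168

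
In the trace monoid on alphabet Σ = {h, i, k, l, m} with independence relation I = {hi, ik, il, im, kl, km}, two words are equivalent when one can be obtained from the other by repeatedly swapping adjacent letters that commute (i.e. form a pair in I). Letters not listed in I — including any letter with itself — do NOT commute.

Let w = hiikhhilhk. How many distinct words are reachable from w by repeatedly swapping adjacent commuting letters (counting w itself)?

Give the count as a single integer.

120

piece 0:h — minimal
piece 1:i — minimal
piece 2:i rests on {1:i}
piece 3:k rests on {0:h}
piece 4:h rests on {3:k}
piece 5:h rests on {4:h}
piece 6:i rests on {2:i}
piece 7:l rests on {5:h}
piece 8:h rests on {7:l}
piece 9:k rests on {8:h}
minimal pieces: {0:h, 1:i}
ways to finish when only these pieces remain (= sum over removing one remaining piece with nothing left below it):
  1 left: {6}→1  {9}→1
  2 left: {2,6}→1  {6,9}→2  {8,9}→1
  3 left: {1,2,6}→1  {2,6,9}→3  {6,8,9}→3  {7,8,9}→1
  4 left: {1,2,6,9}→4  {2,6,8,9}→6  {5,7,8,9}→1  {6,7,8,9}→4
  5 left: {1,2,6,8,9}→10  {2,6,7,8,9}→10  {4,5,7,8,9}→1  {5,6,7,8,9}→5
  6 left: {1,2,6,7,8,9}→20  {2,5,6,7,8,9}→15  {3,4,5,7,8,9}→1  {4,5,6,7,8,9}→6
  7 left: {0,3,4,5,7,8,9}→1  {1,2,5,6,7,8,9}→35  {2,4,5,6,7,8,9}→21  {3,4,5,6,7,8,9}→7
  8 left: {0,3,4,5,6,7,8,9}→8  {1,2,4,5,6,7,8,9}→56  {2,3,4,5,6,7,8,9}→28
  placing 0:h first → 84 extensions
  placing 1:i first → 36 extensions
total linear extensions = 120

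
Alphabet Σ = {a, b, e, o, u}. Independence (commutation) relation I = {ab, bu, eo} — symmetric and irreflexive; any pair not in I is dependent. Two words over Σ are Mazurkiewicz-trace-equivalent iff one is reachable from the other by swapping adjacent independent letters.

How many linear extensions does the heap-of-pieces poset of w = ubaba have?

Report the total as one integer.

10

piece 0:u — minimal
piece 1:b — minimal
piece 2:a rests on {0:u}
piece 3:b rests on {1:b}
piece 4:a rests on {2:a}
minimal pieces: {0:u, 1:b}
ways to finish when only these pieces remain (= sum over removing one remaining piece with nothing left below it):
  1 left: {3}→1  {4}→1
  2 left: {1,3}→1  {2,4}→1  {3,4}→2
  3 left: {0,2,4}→1  {1,3,4}→3  {2,3,4}→3
  placing 0:u first → 6 extensions
  placing 1:b first → 4 extensions
total linear extensions = 10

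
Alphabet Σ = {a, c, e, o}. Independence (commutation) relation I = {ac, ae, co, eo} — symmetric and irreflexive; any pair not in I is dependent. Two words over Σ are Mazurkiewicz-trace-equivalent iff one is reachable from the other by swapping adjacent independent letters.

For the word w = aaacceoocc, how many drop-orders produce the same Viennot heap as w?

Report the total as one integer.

drop 0:a onto floor
drop 1:a onto {0:a}
drop 2:a onto {1:a}
drop 3:c onto floor
drop 4:c onto {3:c}
drop 5:e onto {4:c}
drop 6:o onto {2:a}
drop 7:o onto {6:o}
drop 8:c onto {5:e}
drop 9:c onto {8:c}
ground layer = {0:a, 3:c}
drop-orders for the pieces not yet dropped (sum over which currently-grounded one goes next):
  1 to go: {7} 1  {9} 1
  2 to go: {6,7} 1  {7,9} 2  {8,9} 1
  3 to go: {2,6,7} 1  {5,8,9} 1  {6,7,9} 3  {7,8,9} 3
  4 to go: {1,2,6,7} 1  {2,6,7,9} 4  {4,5,8,9} 1  {5,7,8,9} 4  {6,7,8,9} 6
  5 to go: {0,1,2,6,7} 1  {1,2,6,7,9} 5  {2,6,7,8,9} 10  {3,4,5,8,9} 1  {4,5,7,8,9} 5  {5,6,7,8,9} 10
  6 to go: {0,1,2,6,7,9} 6  {1,2,6,7,8,9} 15  {2,5,6,7,8,9} 20  {3,4,5,7,8,9} 6  {4,5,6,7,8,9} 15
  7 to go: {0,1,2,6,7,8,9} 21  {1,2,5,6,7,8,9} 35  {2,4,5,6,7,8,9} 35  {3,4,5,6,7,8,9} 21
  8 to go: {0,1,2,5,6,7,8,9} 56  {1,2,4,5,6,7,8,9} 70  {2,3,4,5,6,7,8,9} 56
  if 0:a drops first: 126 orders
  if 3:c drops first: 126 orders
heap linearizations: 252

252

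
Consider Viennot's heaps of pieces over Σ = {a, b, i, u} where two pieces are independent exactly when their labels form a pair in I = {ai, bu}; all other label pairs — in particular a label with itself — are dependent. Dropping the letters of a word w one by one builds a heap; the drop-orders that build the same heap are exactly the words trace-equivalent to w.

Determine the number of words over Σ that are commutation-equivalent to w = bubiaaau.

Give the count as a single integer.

0(b) covers ∅
1(u) covers ∅
2(b) covers 0:b
3(i) covers 1:u, 2:b
4(a) covers 1:u, 2:b
5(a) covers 4:a
6(a) covers 5:a
7(u) covers 3:i, 6:a
floor of heap: 0:b, 1:u
completions by unplaced set U, small U first (add the entries for U minus each lowest piece of U):
  |U|=1: {7}:1
  |U|=2: {3,7}:1  {6,7}:1
  |U|=3: {3,6,7}:2  {5,6,7}:1
  |U|=4: {3,5,6,7}:3  {4,5,6,7}:1
  |U|=5: {3,4,5,6,7}:4
  |U|=6: {1,3,4,5,6,7}:4  {2,3,4,5,6,7}:4
  start at 0(b): 8
  start at 1(u): 4
sum over floor = 12

12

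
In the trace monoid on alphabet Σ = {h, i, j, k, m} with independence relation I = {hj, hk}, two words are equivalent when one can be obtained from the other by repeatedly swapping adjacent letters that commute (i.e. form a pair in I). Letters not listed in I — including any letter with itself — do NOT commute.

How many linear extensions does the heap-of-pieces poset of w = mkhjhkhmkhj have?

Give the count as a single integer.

60

piece 0:m — minimal
piece 1:k rests on {0:m}
piece 2:h rests on {0:m}
piece 3:j rests on {1:k}
piece 4:h rests on {2:h}
piece 5:k rests on {3:j}
piece 6:h rests on {4:h}
piece 7:m rests on {5:k, 6:h}
piece 8:k rests on {7:m}
piece 9:h rests on {7:m}
piece 10:j rests on {8:k}
minimal pieces: {0:m}
ways to finish when only these pieces remain (= sum over removing one remaining piece with nothing left below it):
  1 left: {9}→1  {10}→1
  2 left: {8,10}→1  {9,10}→2
  3 left: {8,9,10}→3
  4 left: {7,8,9,10}→3
  5 left: {5,7,8,9,10}→3  {6,7,8,9,10}→3
  6 left: {3,5,7,8,9,10}→3  {4,6,7,8,9,10}→3  {5,6,7,8,9,10}→6
  7 left: {1,3,5,7,8,9,10}→3  {2,4,6,7,8,9,10}→3  {3,5,6,7,8,9,10}→9  {4,5,6,7,8,9,10}→9
  8 left: {1,3,5,6,7,8,9,10}→12  {2,4,5,6,7,8,9,10}→12  {3,4,5,6,7,8,9,10}→18
  9 left: {1,3,4,5,6,7,8,9,10}→30  {2,3,4,5,6,7,8,9,10}→30
  placing 0:m first → 60 extensions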